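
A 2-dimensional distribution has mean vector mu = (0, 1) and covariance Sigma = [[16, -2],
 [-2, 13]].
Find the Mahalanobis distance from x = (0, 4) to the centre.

Step 1 — centre the observation: (x - mu) = (0, 3).

Step 2 — invert Sigma. det(Sigma) = 16·13 - (-2)² = 204.
  Sigma^{-1} = (1/det) · [[d, -b], [-b, a]] = [[0.0637, 0.0098],
 [0.0098, 0.0784]].

Step 3 — form the quadratic (x - mu)^T · Sigma^{-1} · (x - mu):
  Sigma^{-1} · (x - mu) = (0.0294, 0.2353).
  (x - mu)^T · [Sigma^{-1} · (x - mu)] = (0)·(0.0294) + (3)·(0.2353) = 0.7059.

Step 4 — take square root: d = √(0.7059) ≈ 0.8402.

d(x, mu) = √(0.7059) ≈ 0.8402


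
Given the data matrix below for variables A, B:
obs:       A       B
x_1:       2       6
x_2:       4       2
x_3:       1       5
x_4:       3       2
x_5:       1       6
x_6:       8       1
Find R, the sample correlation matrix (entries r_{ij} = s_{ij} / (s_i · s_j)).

Step 1 — column means:
  mean(A) = (2 + 4 + 1 + 3 + 1 + 8) / 6 = 19/6 = 3.1667
  mean(B) = (6 + 2 + 5 + 2 + 6 + 1) / 6 = 22/6 = 3.6667

Step 2 — sample variances and covariances s[i,j] = (1/(n-1)) · Σ_k (x_{k,i} - mean_i) · (x_{k,j} - mean_j), with n-1 = 5:
  s[A,A] = ((-1.1667)·(-1.1667) + (0.8333)·(0.8333) + (-2.1667)·(-2.1667) + (-0.1667)·(-0.1667) + (-2.1667)·(-2.1667) + (4.8333)·(4.8333)) / 5 = 34.8333/5 = 6.9667
  s[A,B] = ((-1.1667)·(2.3333) + (0.8333)·(-1.6667) + (-2.1667)·(1.3333) + (-0.1667)·(-1.6667) + (-2.1667)·(2.3333) + (4.8333)·(-2.6667)) / 5 = -24.6667/5 = -4.9333
  s[B,B] = ((2.3333)·(2.3333) + (-1.6667)·(-1.6667) + (1.3333)·(1.3333) + (-1.6667)·(-1.6667) + (2.3333)·(2.3333) + (-2.6667)·(-2.6667)) / 5 = 25.3333/5 = 5.0667
  Sample standard deviations s_i = √(s[i,i]):
  s(A) = √(6.9667) = 2.6394
  s(B) = √(5.0667) = 2.2509

Step 3 — r_{ij} = s_{ij} / (s_i · s_j):
  r[A,A] = 1 (diagonal).
  r[A,B] = -4.9333 / (2.6394 · 2.2509) = -4.9333 / 5.9412 = -0.8304
  r[B,B] = 1 (diagonal).

R is symmetric with unit diagonal. Assembling:

R = [[1, -0.8304],
 [-0.8304, 1]]


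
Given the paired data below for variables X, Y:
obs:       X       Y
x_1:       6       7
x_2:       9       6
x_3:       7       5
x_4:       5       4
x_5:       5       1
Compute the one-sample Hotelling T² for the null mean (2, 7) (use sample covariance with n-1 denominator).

Step 1 — sample mean vector:
  mean(X) = (6 + 9 + 7 + 5 + 5) / 5 = 32/5 = 6.4
  mean(Y) = (7 + 6 + 5 + 4 + 1) / 5 = 23/5 = 4.6
  x̄ = (6.4, 4.6),  deviation x̄ - mu_0 = (6.4, 4.6) - (2, 7) = (4.4, -2.4).

Step 2 — sample covariance matrix, S[i,j] = (1/(n-1)) · Σ_k (x_{k,i} - mean_i) · (x_{k,j} - mean_j), divisor n-1 = 4:
  S[X,X] = ((-0.4)·(-0.4) + (2.6)·(2.6) + (0.6)·(0.6) + (-1.4)·(-1.4) + (-1.4)·(-1.4)) / 4 = 11.2/4 = 2.8
  S[X,Y] = ((-0.4)·(2.4) + (2.6)·(1.4) + (0.6)·(0.4) + (-1.4)·(-0.6) + (-1.4)·(-3.6)) / 4 = 8.8/4 = 2.2
  S[Y,Y] = ((2.4)·(2.4) + (1.4)·(1.4) + (0.4)·(0.4) + (-0.6)·(-0.6) + (-3.6)·(-3.6)) / 4 = 21.2/4 = 5.3
  S = [[2.8, 2.2],
 [2.2, 5.3]].

Step 3 — invert S. det(S) = 2.8·5.3 - (2.2)² = 10.
  S^{-1} = (1/det) · [[d, -b], [-b, a]] = [[0.53, -0.22],
 [-0.22, 0.28]].

Step 4 — quadratic form (x̄ - mu_0)^T · S^{-1} · (x̄ - mu_0):
  S^{-1} · (x̄ - mu_0) = (2.86, -1.64),
  (x̄ - mu_0)^T · [...] = (4.4)·(2.86) + (-2.4)·(-1.64) = 16.52.

Step 5 — scale by n: T² = 5 · 16.52 = 82.6.

T² ≈ 82.6


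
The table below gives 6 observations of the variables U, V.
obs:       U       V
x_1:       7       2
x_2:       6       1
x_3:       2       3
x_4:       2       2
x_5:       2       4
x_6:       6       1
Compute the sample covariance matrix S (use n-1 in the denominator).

Step 1 — column means:
  mean(U) = (7 + 6 + 2 + 2 + 2 + 6) / 6 = 25/6 = 4.1667
  mean(V) = (2 + 1 + 3 + 2 + 4 + 1) / 6 = 13/6 = 2.1667

Step 2 — sample covariance S[i,j] = (1/(n-1)) · Σ_k (x_{k,i} - mean_i) · (x_{k,j} - mean_j), with n-1 = 5.
  S[U,U] = ((2.8333)·(2.8333) + (1.8333)·(1.8333) + (-2.1667)·(-2.1667) + (-2.1667)·(-2.1667) + (-2.1667)·(-2.1667) + (1.8333)·(1.8333)) / 5 = 28.8333/5 = 5.7667
  S[U,V] = ((2.8333)·(-0.1667) + (1.8333)·(-1.1667) + (-2.1667)·(0.8333) + (-2.1667)·(-0.1667) + (-2.1667)·(1.8333) + (1.8333)·(-1.1667)) / 5 = -10.1667/5 = -2.0333
  S[V,V] = ((-0.1667)·(-0.1667) + (-1.1667)·(-1.1667) + (0.8333)·(0.8333) + (-0.1667)·(-0.1667) + (1.8333)·(1.8333) + (-1.1667)·(-1.1667)) / 5 = 6.8333/5 = 1.3667

S is symmetric (S[j,i] = S[i,j]). Assembling:

S = [[5.7667, -2.0333],
 [-2.0333, 1.3667]]


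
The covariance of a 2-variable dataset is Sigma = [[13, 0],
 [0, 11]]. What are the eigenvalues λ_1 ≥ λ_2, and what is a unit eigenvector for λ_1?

Step 1 — characteristic polynomial of 2×2 Sigma:
  det(Sigma - λI) = λ² - trace · λ + det = 0.
  trace = 13 + 11 = 24, det = 13·11 - (0)² = 143.
Step 2 — discriminant:
  Δ = trace² - 4·det = 576 - 572 = 4.
Step 3 — eigenvalues:
  λ = (trace ± √Δ)/2 = (24 ± 2)/2,
  λ_1 = 13,  λ_2 = 11.

Step 4 — unit eigenvector for λ_1: Sigma is diagonal, so its eigenvectors are the coordinate axes. λ_1 = 13 is the diagonal entry on the first coordinate axis, hence
  v_1 = (1, 0) (||v_1|| = 1).

λ_1 = 13,  λ_2 = 11;  v_1 ≈ (1, 0)


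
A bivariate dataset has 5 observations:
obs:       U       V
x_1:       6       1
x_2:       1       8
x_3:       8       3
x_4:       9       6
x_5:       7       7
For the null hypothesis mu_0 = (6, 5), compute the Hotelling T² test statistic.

Step 1 — sample mean vector:
  mean(U) = (6 + 1 + 8 + 9 + 7) / 5 = 31/5 = 6.2
  mean(V) = (1 + 8 + 3 + 6 + 7) / 5 = 25/5 = 5
  x̄ = (6.2, 5),  deviation x̄ - mu_0 = (6.2, 5) - (6, 5) = (0.2, 0).

Step 2 — sample covariance matrix, S[i,j] = (1/(n-1)) · Σ_k (x_{k,i} - mean_i) · (x_{k,j} - mean_j), divisor n-1 = 4:
  S[U,U] = ((-0.2)·(-0.2) + (-5.2)·(-5.2) + (1.8)·(1.8) + (2.8)·(2.8) + (0.8)·(0.8)) / 4 = 38.8/4 = 9.7
  S[U,V] = ((-0.2)·(-4) + (-5.2)·(3) + (1.8)·(-2) + (2.8)·(1) + (0.8)·(2)) / 4 = -14/4 = -3.5
  S[V,V] = ((-4)·(-4) + (3)·(3) + (-2)·(-2) + (1)·(1) + (2)·(2)) / 4 = 34/4 = 8.5
  S = [[9.7, -3.5],
 [-3.5, 8.5]].

Step 3 — invert S. det(S) = 9.7·8.5 - (-3.5)² = 70.2.
  S^{-1} = (1/det) · [[d, -b], [-b, a]] = [[0.1211, 0.0499],
 [0.0499, 0.1382]].

Step 4 — quadratic form (x̄ - mu_0)^T · S^{-1} · (x̄ - mu_0):
  S^{-1} · (x̄ - mu_0) = (0.0242, 0.01),
  (x̄ - mu_0)^T · [...] = (0.2)·(0.0242) + (0)·(0.01) = 0.0048.

Step 5 — scale by n: T² = 5 · 0.0048 = 0.0242.

T² ≈ 0.0242


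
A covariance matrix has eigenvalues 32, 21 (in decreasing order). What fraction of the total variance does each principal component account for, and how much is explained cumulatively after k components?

Step 1 — total variance = trace(Sigma) = Σ λ_i = 32 + 21 = 53.

Step 2 — fraction explained by component i = λ_i / Σ λ:
  PC1: 32/53 = 0.6038
  PC2: 21/53 = 0.3962

Step 3 — cumulative fraction after k components = (λ_1 + ... + λ_k) / Σ λ:
  k = 1: 32/53 = 0.6038
  k = 2: (32 + 21)/53 = 53/53 = 1

Summary (fraction, with percent):

explained: PC1 0.6038 (60.38%), PC2 0.3962 (39.62%);  cumulative: 0.6038, 1


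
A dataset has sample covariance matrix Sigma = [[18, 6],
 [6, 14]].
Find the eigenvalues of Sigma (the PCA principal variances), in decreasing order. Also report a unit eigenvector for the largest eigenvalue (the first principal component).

Step 1 — characteristic polynomial of 2×2 Sigma:
  det(Sigma - λI) = λ² - trace · λ + det = 0.
  trace = 18 + 14 = 32, det = 18·14 - (6)² = 216.
Step 2 — discriminant:
  Δ = trace² - 4·det = 1024 - 864 = 160.
Step 3 — eigenvalues:
  λ = (trace ± √Δ)/2 = (32 ± 12.6491)/2,
  λ_1 = 22.3246,  λ_2 = 9.6754.

Step 4 — unit eigenvector for λ_1: solve (Sigma - λ_1 I)v = 0. First row:
  (18 - 22.3246)·v_x + (6)·v_y = 0, i.e. (-4.3246)·v_x + (6)·v_y = 0,
  so v ∝ (b, λ_1 - a) = (6, 4.3246) = u.
  ||u|| = √((6)² + (4.3246)²) = √(54.7018) ≈ 7.3961,
  v_1 = u/||u|| ≈ (0.8112, 0.5847) (||v_1|| = 1).

λ_1 = 22.3246,  λ_2 = 9.6754;  v_1 ≈ (0.8112, 0.5847)


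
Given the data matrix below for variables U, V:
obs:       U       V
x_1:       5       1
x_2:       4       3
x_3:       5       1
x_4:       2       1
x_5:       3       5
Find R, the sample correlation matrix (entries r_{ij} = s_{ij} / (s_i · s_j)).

Step 1 — column means:
  mean(U) = (5 + 4 + 5 + 2 + 3) / 5 = 19/5 = 3.8
  mean(V) = (1 + 3 + 1 + 1 + 5) / 5 = 11/5 = 2.2

Step 2 — sample variances and covariances s[i,j] = (1/(n-1)) · Σ_k (x_{k,i} - mean_i) · (x_{k,j} - mean_j), with n-1 = 4:
  s[U,U] = ((1.2)·(1.2) + (0.2)·(0.2) + (1.2)·(1.2) + (-1.8)·(-1.8) + (-0.8)·(-0.8)) / 4 = 6.8/4 = 1.7
  s[U,V] = ((1.2)·(-1.2) + (0.2)·(0.8) + (1.2)·(-1.2) + (-1.8)·(-1.2) + (-0.8)·(2.8)) / 4 = -2.8/4 = -0.7
  s[V,V] = ((-1.2)·(-1.2) + (0.8)·(0.8) + (-1.2)·(-1.2) + (-1.2)·(-1.2) + (2.8)·(2.8)) / 4 = 12.8/4 = 3.2
  Sample standard deviations s_i = √(s[i,i]):
  s(U) = √(1.7) = 1.3038
  s(V) = √(3.2) = 1.7889

Step 3 — r_{ij} = s_{ij} / (s_i · s_j):
  r[U,U] = 1 (diagonal).
  r[U,V] = -0.7 / (1.3038 · 1.7889) = -0.7 / 2.3324 = -0.3001
  r[V,V] = 1 (diagonal).

R is symmetric with unit diagonal. Assembling:

R = [[1, -0.3001],
 [-0.3001, 1]]


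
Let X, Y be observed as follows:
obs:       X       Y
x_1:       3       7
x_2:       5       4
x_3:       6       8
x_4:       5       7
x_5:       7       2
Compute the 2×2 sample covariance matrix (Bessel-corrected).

Step 1 — column means:
  mean(X) = (3 + 5 + 6 + 5 + 7) / 5 = 26/5 = 5.2
  mean(Y) = (7 + 4 + 8 + 7 + 2) / 5 = 28/5 = 5.6

Step 2 — sample covariance S[i,j] = (1/(n-1)) · Σ_k (x_{k,i} - mean_i) · (x_{k,j} - mean_j), with n-1 = 4.
  S[X,X] = ((-2.2)·(-2.2) + (-0.2)·(-0.2) + (0.8)·(0.8) + (-0.2)·(-0.2) + (1.8)·(1.8)) / 4 = 8.8/4 = 2.2
  S[X,Y] = ((-2.2)·(1.4) + (-0.2)·(-1.6) + (0.8)·(2.4) + (-0.2)·(1.4) + (1.8)·(-3.6)) / 4 = -7.6/4 = -1.9
  S[Y,Y] = ((1.4)·(1.4) + (-1.6)·(-1.6) + (2.4)·(2.4) + (1.4)·(1.4) + (-3.6)·(-3.6)) / 4 = 25.2/4 = 6.3

S is symmetric (S[j,i] = S[i,j]). Assembling:

S = [[2.2, -1.9],
 [-1.9, 6.3]]


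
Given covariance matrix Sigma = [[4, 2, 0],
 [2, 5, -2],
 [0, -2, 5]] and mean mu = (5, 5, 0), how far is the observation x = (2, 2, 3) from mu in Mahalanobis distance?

Step 1 — centre the observation: (x - mu) = (-3, -3, 3).

Step 2 — invert Sigma (cofactor / det for 3×3, or solve directly):
  Sigma^{-1} = [[0.3281, -0.1562, -0.0625],
 [-0.1562, 0.3125, 0.125],
 [-0.0625, 0.125, 0.25]].

Step 3 — form the quadratic (x - mu)^T · Sigma^{-1} · (x - mu):
  Sigma^{-1} · (x - mu) = (-0.7031, -0.0938, 0.5625).
  (x - mu)^T · [Sigma^{-1} · (x - mu)] = (-3)·(-0.7031) + (-3)·(-0.0938) + (3)·(0.5625) = 4.0781.

Step 4 — take square root: d = √(4.0781) ≈ 2.0194.

d(x, mu) = √(4.0781) ≈ 2.0194


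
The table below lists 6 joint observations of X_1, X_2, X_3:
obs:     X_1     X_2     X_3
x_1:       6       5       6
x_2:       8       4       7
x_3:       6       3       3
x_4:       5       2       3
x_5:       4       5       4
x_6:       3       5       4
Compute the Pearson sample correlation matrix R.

Step 1 — column means:
  mean(X_1) = (6 + 8 + 6 + 5 + 4 + 3) / 6 = 32/6 = 5.3333
  mean(X_2) = (5 + 4 + 3 + 2 + 5 + 5) / 6 = 24/6 = 4
  mean(X_3) = (6 + 7 + 3 + 3 + 4 + 4) / 6 = 27/6 = 4.5

Step 2 — sample variances and covariances s[i,j] = (1/(n-1)) · Σ_k (x_{k,i} - mean_i) · (x_{k,j} - mean_j), with n-1 = 5:
  s[X_1,X_1] = ((0.6667)·(0.6667) + (2.6667)·(2.6667) + (0.6667)·(0.6667) + (-0.3333)·(-0.3333) + (-1.3333)·(-1.3333) + (-2.3333)·(-2.3333)) / 5 = 15.3333/5 = 3.0667
  s[X_1,X_2] = ((0.6667)·(1) + (2.6667)·(0) + (0.6667)·(-1) + (-0.3333)·(-2) + (-1.3333)·(1) + (-2.3333)·(1)) / 5 = -3/5 = -0.6
  s[X_1,X_3] = ((0.6667)·(1.5) + (2.6667)·(2.5) + (0.6667)·(-1.5) + (-0.3333)·(-1.5) + (-1.3333)·(-0.5) + (-2.3333)·(-0.5)) / 5 = 9/5 = 1.8
  s[X_2,X_2] = ((1)·(1) + (0)·(0) + (-1)·(-1) + (-2)·(-2) + (1)·(1) + (1)·(1)) / 5 = 8/5 = 1.6
  s[X_2,X_3] = ((1)·(1.5) + (0)·(2.5) + (-1)·(-1.5) + (-2)·(-1.5) + (1)·(-0.5) + (1)·(-0.5)) / 5 = 5/5 = 1
  s[X_3,X_3] = ((1.5)·(1.5) + (2.5)·(2.5) + (-1.5)·(-1.5) + (-1.5)·(-1.5) + (-0.5)·(-0.5) + (-0.5)·(-0.5)) / 5 = 13.5/5 = 2.7
  Sample standard deviations s_i = √(s[i,i]):
  s(X_1) = √(3.0667) = 1.7512
  s(X_2) = √(1.6) = 1.2649
  s(X_3) = √(2.7) = 1.6432

Step 3 — r_{ij} = s_{ij} / (s_i · s_j):
  r[X_1,X_1] = 1 (diagonal).
  r[X_1,X_2] = -0.6 / (1.7512 · 1.2649) = -0.6 / 2.2151 = -0.2709
  r[X_1,X_3] = 1.8 / (1.7512 · 1.6432) = 1.8 / 2.8775 = 0.6255
  r[X_2,X_2] = 1 (diagonal).
  r[X_2,X_3] = 1 / (1.2649 · 1.6432) = 1 / 2.0785 = 0.4811
  r[X_3,X_3] = 1 (diagonal).

R is symmetric with unit diagonal. Assembling:

R = [[1, -0.2709, 0.6255],
 [-0.2709, 1, 0.4811],
 [0.6255, 0.4811, 1]]


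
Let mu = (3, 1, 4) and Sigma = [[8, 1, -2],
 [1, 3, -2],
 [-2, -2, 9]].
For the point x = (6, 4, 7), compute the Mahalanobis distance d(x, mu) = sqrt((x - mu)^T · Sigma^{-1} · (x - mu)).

Step 1 — centre the observation: (x - mu) = (3, 3, 3).

Step 2 — invert Sigma (cofactor / det for 3×3, or solve directly):
  Sigma^{-1} = [[0.1345, -0.0292, 0.0234],
 [-0.0292, 0.3977, 0.0819],
 [0.0234, 0.0819, 0.1345]].

Step 3 — form the quadratic (x - mu)^T · Sigma^{-1} · (x - mu):
  Sigma^{-1} · (x - mu) = (0.386, 1.3509, 0.7193).
  (x - mu)^T · [Sigma^{-1} · (x - mu)] = (3)·(0.386) + (3)·(1.3509) + (3)·(0.7193) = 7.3684.

Step 4 — take square root: d = √(7.3684) ≈ 2.7145.

d(x, mu) = √(7.3684) ≈ 2.7145


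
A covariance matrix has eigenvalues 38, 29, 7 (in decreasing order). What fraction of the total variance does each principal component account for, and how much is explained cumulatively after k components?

Step 1 — total variance = trace(Sigma) = Σ λ_i = 38 + 29 + 7 = 74.

Step 2 — fraction explained by component i = λ_i / Σ λ:
  PC1: 38/74 = 0.5135
  PC2: 29/74 = 0.3919
  PC3: 7/74 = 0.0946

Step 3 — cumulative fraction after k components = (λ_1 + ... + λ_k) / Σ λ:
  k = 1: 38/74 = 0.5135
  k = 2: (38 + 29)/74 = 67/74 = 0.9054
  k = 3: (38 + 29 + 7)/74 = 74/74 = 1

Summary (fraction, with percent):

explained: PC1 0.5135 (51.35%), PC2 0.3919 (39.19%), PC3 0.0946 (9.46%);  cumulative: 0.5135, 0.9054, 1


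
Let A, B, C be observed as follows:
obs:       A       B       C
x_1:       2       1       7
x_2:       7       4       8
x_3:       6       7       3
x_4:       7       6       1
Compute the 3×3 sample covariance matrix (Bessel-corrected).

Step 1 — column means:
  mean(A) = (2 + 7 + 6 + 7) / 4 = 22/4 = 5.5
  mean(B) = (1 + 4 + 7 + 6) / 4 = 18/4 = 4.5
  mean(C) = (7 + 8 + 3 + 1) / 4 = 19/4 = 4.75

Step 2 — sample covariance S[i,j] = (1/(n-1)) · Σ_k (x_{k,i} - mean_i) · (x_{k,j} - mean_j), with n-1 = 3.
  S[A,A] = ((-3.5)·(-3.5) + (1.5)·(1.5) + (0.5)·(0.5) + (1.5)·(1.5)) / 3 = 17/3 = 5.6667
  S[A,B] = ((-3.5)·(-3.5) + (1.5)·(-0.5) + (0.5)·(2.5) + (1.5)·(1.5)) / 3 = 15/3 = 5
  S[A,C] = ((-3.5)·(2.25) + (1.5)·(3.25) + (0.5)·(-1.75) + (1.5)·(-3.75)) / 3 = -9.5/3 = -3.1667
  S[B,B] = ((-3.5)·(-3.5) + (-0.5)·(-0.5) + (2.5)·(2.5) + (1.5)·(1.5)) / 3 = 21/3 = 7
  S[B,C] = ((-3.5)·(2.25) + (-0.5)·(3.25) + (2.5)·(-1.75) + (1.5)·(-3.75)) / 3 = -19.5/3 = -6.5
  S[C,C] = ((2.25)·(2.25) + (3.25)·(3.25) + (-1.75)·(-1.75) + (-3.75)·(-3.75)) / 3 = 32.75/3 = 10.9167

S is symmetric (S[j,i] = S[i,j]). Assembling:

S = [[5.6667, 5, -3.1667],
 [5, 7, -6.5],
 [-3.1667, -6.5, 10.9167]]


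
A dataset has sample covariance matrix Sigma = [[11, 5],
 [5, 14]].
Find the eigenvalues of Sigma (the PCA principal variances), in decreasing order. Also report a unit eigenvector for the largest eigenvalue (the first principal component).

Step 1 — characteristic polynomial of 2×2 Sigma:
  det(Sigma - λI) = λ² - trace · λ + det = 0.
  trace = 11 + 14 = 25, det = 11·14 - (5)² = 129.
Step 2 — discriminant:
  Δ = trace² - 4·det = 625 - 516 = 109.
Step 3 — eigenvalues:
  λ = (trace ± √Δ)/2 = (25 ± 10.4403)/2,
  λ_1 = 17.7202,  λ_2 = 7.2798.

Step 4 — unit eigenvector for λ_1: solve (Sigma - λ_1 I)v = 0. First row:
  (11 - 17.7202)·v_x + (5)·v_y = 0, i.e. (-6.7202)·v_x + (5)·v_y = 0,
  so v ∝ (b, λ_1 - a) = (5, 6.7202) = u.
  ||u|| = √((5)² + (6.7202)²) = √(70.1605) ≈ 8.3762,
  v_1 = u/||u|| ≈ (0.5969, 0.8023) (||v_1|| = 1).

λ_1 = 17.7202,  λ_2 = 7.2798;  v_1 ≈ (0.5969, 0.8023)


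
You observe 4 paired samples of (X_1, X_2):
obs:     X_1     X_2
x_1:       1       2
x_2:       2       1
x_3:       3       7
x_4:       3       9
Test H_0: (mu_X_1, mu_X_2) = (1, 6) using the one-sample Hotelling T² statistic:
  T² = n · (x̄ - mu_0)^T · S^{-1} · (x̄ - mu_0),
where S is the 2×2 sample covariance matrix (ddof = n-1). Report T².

Step 1 — sample mean vector:
  mean(X_1) = (1 + 2 + 3 + 3) / 4 = 9/4 = 2.25
  mean(X_2) = (2 + 1 + 7 + 9) / 4 = 19/4 = 4.75
  x̄ = (2.25, 4.75),  deviation x̄ - mu_0 = (2.25, 4.75) - (1, 6) = (1.25, -1.25).

Step 2 — sample covariance matrix, S[i,j] = (1/(n-1)) · Σ_k (x_{k,i} - mean_i) · (x_{k,j} - mean_j), divisor n-1 = 3:
  S[X_1,X_1] = ((-1.25)·(-1.25) + (-0.25)·(-0.25) + (0.75)·(0.75) + (0.75)·(0.75)) / 3 = 2.75/3 = 0.9167
  S[X_1,X_2] = ((-1.25)·(-2.75) + (-0.25)·(-3.75) + (0.75)·(2.25) + (0.75)·(4.25)) / 3 = 9.25/3 = 3.0833
  S[X_2,X_2] = ((-2.75)·(-2.75) + (-3.75)·(-3.75) + (2.25)·(2.25) + (4.25)·(4.25)) / 3 = 44.75/3 = 14.9167
  S = [[0.9167, 3.0833],
 [3.0833, 14.9167]].

Step 3 — invert S. det(S) = 0.9167·14.9167 - (3.0833)² = 4.1667.
  S^{-1} = (1/det) · [[d, -b], [-b, a]] = [[3.58, -0.74],
 [-0.74, 0.22]].

Step 4 — quadratic form (x̄ - mu_0)^T · S^{-1} · (x̄ - mu_0):
  S^{-1} · (x̄ - mu_0) = (5.4, -1.2),
  (x̄ - mu_0)^T · [...] = (1.25)·(5.4) + (-1.25)·(-1.2) = 8.25.

Step 5 — scale by n: T² = 4 · 8.25 = 33.

T² ≈ 33


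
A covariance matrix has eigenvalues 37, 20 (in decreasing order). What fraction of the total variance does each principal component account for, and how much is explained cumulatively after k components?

Step 1 — total variance = trace(Sigma) = Σ λ_i = 37 + 20 = 57.

Step 2 — fraction explained by component i = λ_i / Σ λ:
  PC1: 37/57 = 0.6491
  PC2: 20/57 = 0.3509

Step 3 — cumulative fraction after k components = (λ_1 + ... + λ_k) / Σ λ:
  k = 1: 37/57 = 0.6491
  k = 2: (37 + 20)/57 = 57/57 = 1

Summary (fraction, with percent):

explained: PC1 0.6491 (64.91%), PC2 0.3509 (35.09%);  cumulative: 0.6491, 1


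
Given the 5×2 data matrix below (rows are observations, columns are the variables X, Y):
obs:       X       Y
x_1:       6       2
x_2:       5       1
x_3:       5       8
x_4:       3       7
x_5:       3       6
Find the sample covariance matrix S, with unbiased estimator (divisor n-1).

Step 1 — column means:
  mean(X) = (6 + 5 + 5 + 3 + 3) / 5 = 22/5 = 4.4
  mean(Y) = (2 + 1 + 8 + 7 + 6) / 5 = 24/5 = 4.8

Step 2 — sample covariance S[i,j] = (1/(n-1)) · Σ_k (x_{k,i} - mean_i) · (x_{k,j} - mean_j), with n-1 = 4.
  S[X,X] = ((1.6)·(1.6) + (0.6)·(0.6) + (0.6)·(0.6) + (-1.4)·(-1.4) + (-1.4)·(-1.4)) / 4 = 7.2/4 = 1.8
  S[X,Y] = ((1.6)·(-2.8) + (0.6)·(-3.8) + (0.6)·(3.2) + (-1.4)·(2.2) + (-1.4)·(1.2)) / 4 = -9.6/4 = -2.4
  S[Y,Y] = ((-2.8)·(-2.8) + (-3.8)·(-3.8) + (3.2)·(3.2) + (2.2)·(2.2) + (1.2)·(1.2)) / 4 = 38.8/4 = 9.7

S is symmetric (S[j,i] = S[i,j]). Assembling:

S = [[1.8, -2.4],
 [-2.4, 9.7]]


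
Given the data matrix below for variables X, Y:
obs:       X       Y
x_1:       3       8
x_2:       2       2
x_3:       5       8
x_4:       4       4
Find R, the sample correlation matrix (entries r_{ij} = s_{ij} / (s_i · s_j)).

Step 1 — column means:
  mean(X) = (3 + 2 + 5 + 4) / 4 = 14/4 = 3.5
  mean(Y) = (8 + 2 + 8 + 4) / 4 = 22/4 = 5.5

Step 2 — sample variances and covariances s[i,j] = (1/(n-1)) · Σ_k (x_{k,i} - mean_i) · (x_{k,j} - mean_j), with n-1 = 3:
  s[X,X] = ((-0.5)·(-0.5) + (-1.5)·(-1.5) + (1.5)·(1.5) + (0.5)·(0.5)) / 3 = 5/3 = 1.6667
  s[X,Y] = ((-0.5)·(2.5) + (-1.5)·(-3.5) + (1.5)·(2.5) + (0.5)·(-1.5)) / 3 = 7/3 = 2.3333
  s[Y,Y] = ((2.5)·(2.5) + (-3.5)·(-3.5) + (2.5)·(2.5) + (-1.5)·(-1.5)) / 3 = 27/3 = 9
  Sample standard deviations s_i = √(s[i,i]):
  s(X) = √(1.6667) = 1.291
  s(Y) = √(9) = 3

Step 3 — r_{ij} = s_{ij} / (s_i · s_j):
  r[X,X] = 1 (diagonal).
  r[X,Y] = 2.3333 / (1.291 · 3) = 2.3333 / 3.873 = 0.6025
  r[Y,Y] = 1 (diagonal).

R is symmetric with unit diagonal. Assembling:

R = [[1, 0.6025],
 [0.6025, 1]]


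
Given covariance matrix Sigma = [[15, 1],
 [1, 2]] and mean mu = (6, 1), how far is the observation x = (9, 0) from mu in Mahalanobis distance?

Step 1 — centre the observation: (x - mu) = (3, -1).

Step 2 — invert Sigma. det(Sigma) = 15·2 - (1)² = 29.
  Sigma^{-1} = (1/det) · [[d, -b], [-b, a]] = [[0.069, -0.0345],
 [-0.0345, 0.5172]].

Step 3 — form the quadratic (x - mu)^T · Sigma^{-1} · (x - mu):
  Sigma^{-1} · (x - mu) = (0.2414, -0.6207).
  (x - mu)^T · [Sigma^{-1} · (x - mu)] = (3)·(0.2414) + (-1)·(-0.6207) = 1.3448.

Step 4 — take square root: d = √(1.3448) ≈ 1.1597.

d(x, mu) = √(1.3448) ≈ 1.1597


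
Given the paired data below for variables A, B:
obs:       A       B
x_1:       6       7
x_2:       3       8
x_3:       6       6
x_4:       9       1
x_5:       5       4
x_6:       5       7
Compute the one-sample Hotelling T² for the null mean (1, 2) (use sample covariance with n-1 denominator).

Step 1 — sample mean vector:
  mean(A) = (6 + 3 + 6 + 9 + 5 + 5) / 6 = 34/6 = 5.6667
  mean(B) = (7 + 8 + 6 + 1 + 4 + 7) / 6 = 33/6 = 5.5
  x̄ = (5.6667, 5.5),  deviation x̄ - mu_0 = (5.6667, 5.5) - (1, 2) = (4.6667, 3.5).

Step 2 — sample covariance matrix, S[i,j] = (1/(n-1)) · Σ_k (x_{k,i} - mean_i) · (x_{k,j} - mean_j), divisor n-1 = 5:
  S[A,A] = ((0.3333)·(0.3333) + (-2.6667)·(-2.6667) + (0.3333)·(0.3333) + (3.3333)·(3.3333) + (-0.6667)·(-0.6667) + (-0.6667)·(-0.6667)) / 5 = 19.3333/5 = 3.8667
  S[A,B] = ((0.3333)·(1.5) + (-2.6667)·(2.5) + (0.3333)·(0.5) + (3.3333)·(-4.5) + (-0.6667)·(-1.5) + (-0.6667)·(1.5)) / 5 = -21/5 = -4.2
  S[B,B] = ((1.5)·(1.5) + (2.5)·(2.5) + (0.5)·(0.5) + (-4.5)·(-4.5) + (-1.5)·(-1.5) + (1.5)·(1.5)) / 5 = 33.5/5 = 6.7
  S = [[3.8667, -4.2],
 [-4.2, 6.7]].

Step 3 — invert S. det(S) = 3.8667·6.7 - (-4.2)² = 8.2667.
  S^{-1} = (1/det) · [[d, -b], [-b, a]] = [[0.8105, 0.5081],
 [0.5081, 0.4677]].

Step 4 — quadratic form (x̄ - mu_0)^T · S^{-1} · (x̄ - mu_0):
  S^{-1} · (x̄ - mu_0) = (5.5605, 4.0081),
  (x̄ - mu_0)^T · [...] = (4.6667)·(5.5605) + (3.5)·(4.0081) = 39.9772.

Step 5 — scale by n: T² = 6 · 39.9772 = 239.8629.

T² ≈ 239.8629


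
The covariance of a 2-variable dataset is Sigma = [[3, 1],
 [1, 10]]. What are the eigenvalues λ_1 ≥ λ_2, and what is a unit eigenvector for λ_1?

Step 1 — characteristic polynomial of 2×2 Sigma:
  det(Sigma - λI) = λ² - trace · λ + det = 0.
  trace = 3 + 10 = 13, det = 3·10 - (1)² = 29.
Step 2 — discriminant:
  Δ = trace² - 4·det = 169 - 116 = 53.
Step 3 — eigenvalues:
  λ = (trace ± √Δ)/2 = (13 ± 7.2801)/2,
  λ_1 = 10.1401,  λ_2 = 2.8599.

Step 4 — unit eigenvector for λ_1: solve (Sigma - λ_1 I)v = 0. First row:
  (3 - 10.1401)·v_x + (1)·v_y = 0, i.e. (-7.1401)·v_x + (1)·v_y = 0,
  so v ∝ (b, λ_1 - a) = (1, 7.1401) = u.
  ||u|| = √((1)² + (7.1401)²) = √(51.9804) ≈ 7.2097,
  v_1 = u/||u|| ≈ (0.1387, 0.9903) (||v_1|| = 1).

λ_1 = 10.1401,  λ_2 = 2.8599;  v_1 ≈ (0.1387, 0.9903)


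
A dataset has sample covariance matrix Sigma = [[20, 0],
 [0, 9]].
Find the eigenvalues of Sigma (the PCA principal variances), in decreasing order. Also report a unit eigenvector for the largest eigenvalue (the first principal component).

Step 1 — characteristic polynomial of 2×2 Sigma:
  det(Sigma - λI) = λ² - trace · λ + det = 0.
  trace = 20 + 9 = 29, det = 20·9 - (0)² = 180.
Step 2 — discriminant:
  Δ = trace² - 4·det = 841 - 720 = 121.
Step 3 — eigenvalues:
  λ = (trace ± √Δ)/2 = (29 ± 11)/2,
  λ_1 = 20,  λ_2 = 9.

Step 4 — unit eigenvector for λ_1: Sigma is diagonal, so its eigenvectors are the coordinate axes. λ_1 = 20 is the diagonal entry on the first coordinate axis, hence
  v_1 = (1, 0) (||v_1|| = 1).

λ_1 = 20,  λ_2 = 9;  v_1 ≈ (1, 0)


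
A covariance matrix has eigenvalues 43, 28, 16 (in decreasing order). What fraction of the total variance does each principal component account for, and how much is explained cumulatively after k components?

Step 1 — total variance = trace(Sigma) = Σ λ_i = 43 + 28 + 16 = 87.

Step 2 — fraction explained by component i = λ_i / Σ λ:
  PC1: 43/87 = 0.4943
  PC2: 28/87 = 0.3218
  PC3: 16/87 = 0.1839

Step 3 — cumulative fraction after k components = (λ_1 + ... + λ_k) / Σ λ:
  k = 1: 43/87 = 0.4943
  k = 2: (43 + 28)/87 = 71/87 = 0.8161
  k = 3: (43 + 28 + 16)/87 = 87/87 = 1

Summary (fraction, with percent):

explained: PC1 0.4943 (49.43%), PC2 0.3218 (32.18%), PC3 0.1839 (18.39%);  cumulative: 0.4943, 0.8161, 1


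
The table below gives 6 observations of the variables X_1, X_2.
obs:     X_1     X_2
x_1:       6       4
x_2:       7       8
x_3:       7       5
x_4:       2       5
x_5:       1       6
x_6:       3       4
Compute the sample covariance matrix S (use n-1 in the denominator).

Step 1 — column means:
  mean(X_1) = (6 + 7 + 7 + 2 + 1 + 3) / 6 = 26/6 = 4.3333
  mean(X_2) = (4 + 8 + 5 + 5 + 6 + 4) / 6 = 32/6 = 5.3333

Step 2 — sample covariance S[i,j] = (1/(n-1)) · Σ_k (x_{k,i} - mean_i) · (x_{k,j} - mean_j), with n-1 = 5.
  S[X_1,X_1] = ((1.6667)·(1.6667) + (2.6667)·(2.6667) + (2.6667)·(2.6667) + (-2.3333)·(-2.3333) + (-3.3333)·(-3.3333) + (-1.3333)·(-1.3333)) / 5 = 35.3333/5 = 7.0667
  S[X_1,X_2] = ((1.6667)·(-1.3333) + (2.6667)·(2.6667) + (2.6667)·(-0.3333) + (-2.3333)·(-0.3333) + (-3.3333)·(0.6667) + (-1.3333)·(-1.3333)) / 5 = 4.3333/5 = 0.8667
  S[X_2,X_2] = ((-1.3333)·(-1.3333) + (2.6667)·(2.6667) + (-0.3333)·(-0.3333) + (-0.3333)·(-0.3333) + (0.6667)·(0.6667) + (-1.3333)·(-1.3333)) / 5 = 11.3333/5 = 2.2667

S is symmetric (S[j,i] = S[i,j]). Assembling:

S = [[7.0667, 0.8667],
 [0.8667, 2.2667]]


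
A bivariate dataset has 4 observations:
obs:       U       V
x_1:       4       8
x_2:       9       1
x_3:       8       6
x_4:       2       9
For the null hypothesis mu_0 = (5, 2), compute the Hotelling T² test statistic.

Step 1 — sample mean vector:
  mean(U) = (4 + 9 + 8 + 2) / 4 = 23/4 = 5.75
  mean(V) = (8 + 1 + 6 + 9) / 4 = 24/4 = 6
  x̄ = (5.75, 6),  deviation x̄ - mu_0 = (5.75, 6) - (5, 2) = (0.75, 4).

Step 2 — sample covariance matrix, S[i,j] = (1/(n-1)) · Σ_k (x_{k,i} - mean_i) · (x_{k,j} - mean_j), divisor n-1 = 3:
  S[U,U] = ((-1.75)·(-1.75) + (3.25)·(3.25) + (2.25)·(2.25) + (-3.75)·(-3.75)) / 3 = 32.75/3 = 10.9167
  S[U,V] = ((-1.75)·(2) + (3.25)·(-5) + (2.25)·(0) + (-3.75)·(3)) / 3 = -31/3 = -10.3333
  S[V,V] = ((2)·(2) + (-5)·(-5) + (0)·(0) + (3)·(3)) / 3 = 38/3 = 12.6667
  S = [[10.9167, -10.3333],
 [-10.3333, 12.6667]].

Step 3 — invert S. det(S) = 10.9167·12.6667 - (-10.3333)² = 31.5.
  S^{-1} = (1/det) · [[d, -b], [-b, a]] = [[0.4021, 0.328],
 [0.328, 0.3466]].

Step 4 — quadratic form (x̄ - mu_0)^T · S^{-1} · (x̄ - mu_0):
  S^{-1} · (x̄ - mu_0) = (1.6138, 1.6323),
  (x̄ - mu_0)^T · [...] = (0.75)·(1.6138) + (4)·(1.6323) = 7.7394.

Step 5 — scale by n: T² = 4 · 7.7394 = 30.9577.

T² ≈ 30.9577


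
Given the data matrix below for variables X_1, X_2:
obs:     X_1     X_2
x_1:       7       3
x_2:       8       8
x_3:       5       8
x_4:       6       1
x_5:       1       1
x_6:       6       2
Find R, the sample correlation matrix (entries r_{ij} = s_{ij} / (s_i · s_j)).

Step 1 — column means:
  mean(X_1) = (7 + 8 + 5 + 6 + 1 + 6) / 6 = 33/6 = 5.5
  mean(X_2) = (3 + 8 + 8 + 1 + 1 + 2) / 6 = 23/6 = 3.8333

Step 2 — sample variances and covariances s[i,j] = (1/(n-1)) · Σ_k (x_{k,i} - mean_i) · (x_{k,j} - mean_j), with n-1 = 5:
  s[X_1,X_1] = ((1.5)·(1.5) + (2.5)·(2.5) + (-0.5)·(-0.5) + (0.5)·(0.5) + (-4.5)·(-4.5) + (0.5)·(0.5)) / 5 = 29.5/5 = 5.9
  s[X_1,X_2] = ((1.5)·(-0.8333) + (2.5)·(4.1667) + (-0.5)·(4.1667) + (0.5)·(-2.8333) + (-4.5)·(-2.8333) + (0.5)·(-1.8333)) / 5 = 17.5/5 = 3.5
  s[X_2,X_2] = ((-0.8333)·(-0.8333) + (4.1667)·(4.1667) + (4.1667)·(4.1667) + (-2.8333)·(-2.8333) + (-2.8333)·(-2.8333) + (-1.8333)·(-1.8333)) / 5 = 54.8333/5 = 10.9667
  Sample standard deviations s_i = √(s[i,i]):
  s(X_1) = √(5.9) = 2.429
  s(X_2) = √(10.9667) = 3.3116

Step 3 — r_{ij} = s_{ij} / (s_i · s_j):
  r[X_1,X_1] = 1 (diagonal).
  r[X_1,X_2] = 3.5 / (2.429 · 3.3116) = 3.5 / 8.0438 = 0.4351
  r[X_2,X_2] = 1 (diagonal).

R is symmetric with unit diagonal. Assembling:

R = [[1, 0.4351],
 [0.4351, 1]]


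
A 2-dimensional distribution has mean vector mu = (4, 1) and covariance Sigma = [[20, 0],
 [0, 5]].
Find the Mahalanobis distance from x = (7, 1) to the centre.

Step 1 — centre the observation: (x - mu) = (3, 0).

Step 2 — invert Sigma. det(Sigma) = 20·5 - (0)² = 100.
  Sigma^{-1} = (1/det) · [[d, -b], [-b, a]] = [[0.05, 0],
 [0, 0.2]].

Step 3 — form the quadratic (x - mu)^T · Sigma^{-1} · (x - mu):
  Sigma^{-1} · (x - mu) = (0.15, 0).
  (x - mu)^T · [Sigma^{-1} · (x - mu)] = (3)·(0.15) + (0)·(0) = 0.45.

Step 4 — take square root: d = √(0.45) ≈ 0.6708.

d(x, mu) = √(0.45) ≈ 0.6708


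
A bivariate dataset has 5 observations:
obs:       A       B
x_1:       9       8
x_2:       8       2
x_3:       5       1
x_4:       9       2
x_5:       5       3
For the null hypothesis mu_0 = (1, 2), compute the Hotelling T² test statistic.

Step 1 — sample mean vector:
  mean(A) = (9 + 8 + 5 + 9 + 5) / 5 = 36/5 = 7.2
  mean(B) = (8 + 2 + 1 + 2 + 3) / 5 = 16/5 = 3.2
  x̄ = (7.2, 3.2),  deviation x̄ - mu_0 = (7.2, 3.2) - (1, 2) = (6.2, 1.2).

Step 2 — sample covariance matrix, S[i,j] = (1/(n-1)) · Σ_k (x_{k,i} - mean_i) · (x_{k,j} - mean_j), divisor n-1 = 4:
  S[A,A] = ((1.8)·(1.8) + (0.8)·(0.8) + (-2.2)·(-2.2) + (1.8)·(1.8) + (-2.2)·(-2.2)) / 4 = 16.8/4 = 4.2
  S[A,B] = ((1.8)·(4.8) + (0.8)·(-1.2) + (-2.2)·(-2.2) + (1.8)·(-1.2) + (-2.2)·(-0.2)) / 4 = 10.8/4 = 2.7
  S[B,B] = ((4.8)·(4.8) + (-1.2)·(-1.2) + (-2.2)·(-2.2) + (-1.2)·(-1.2) + (-0.2)·(-0.2)) / 4 = 30.8/4 = 7.7
  S = [[4.2, 2.7],
 [2.7, 7.7]].

Step 3 — invert S. det(S) = 4.2·7.7 - (2.7)² = 25.05.
  S^{-1} = (1/det) · [[d, -b], [-b, a]] = [[0.3074, -0.1078],
 [-0.1078, 0.1677]].

Step 4 — quadratic form (x̄ - mu_0)^T · S^{-1} · (x̄ - mu_0):
  S^{-1} · (x̄ - mu_0) = (1.7764, -0.4671),
  (x̄ - mu_0)^T · [...] = (6.2)·(1.7764) + (1.2)·(-0.4671) = 10.4535.

Step 5 — scale by n: T² = 5 · 10.4535 = 52.2675.

T² ≈ 52.2675


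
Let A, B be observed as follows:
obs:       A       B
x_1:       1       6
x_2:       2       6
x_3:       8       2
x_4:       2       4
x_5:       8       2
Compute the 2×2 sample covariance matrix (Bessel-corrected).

Step 1 — column means:
  mean(A) = (1 + 2 + 8 + 2 + 8) / 5 = 21/5 = 4.2
  mean(B) = (6 + 6 + 2 + 4 + 2) / 5 = 20/5 = 4

Step 2 — sample covariance S[i,j] = (1/(n-1)) · Σ_k (x_{k,i} - mean_i) · (x_{k,j} - mean_j), with n-1 = 4.
  S[A,A] = ((-3.2)·(-3.2) + (-2.2)·(-2.2) + (3.8)·(3.8) + (-2.2)·(-2.2) + (3.8)·(3.8)) / 4 = 48.8/4 = 12.2
  S[A,B] = ((-3.2)·(2) + (-2.2)·(2) + (3.8)·(-2) + (-2.2)·(0) + (3.8)·(-2)) / 4 = -26/4 = -6.5
  S[B,B] = ((2)·(2) + (2)·(2) + (-2)·(-2) + (0)·(0) + (-2)·(-2)) / 4 = 16/4 = 4

S is symmetric (S[j,i] = S[i,j]). Assembling:

S = [[12.2, -6.5],
 [-6.5, 4]]


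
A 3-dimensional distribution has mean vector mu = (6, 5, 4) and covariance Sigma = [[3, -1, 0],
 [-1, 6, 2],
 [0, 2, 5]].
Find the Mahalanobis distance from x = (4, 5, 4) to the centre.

Step 1 — centre the observation: (x - mu) = (-2, 0, 0).

Step 2 — invert Sigma (cofactor / det for 3×3, or solve directly):
  Sigma^{-1} = [[0.3562, 0.0685, -0.0274],
 [0.0685, 0.2055, -0.0822],
 [-0.0274, -0.0822, 0.2329]].

Step 3 — form the quadratic (x - mu)^T · Sigma^{-1} · (x - mu):
  Sigma^{-1} · (x - mu) = (-0.7123, -0.137, 0.0548).
  (x - mu)^T · [Sigma^{-1} · (x - mu)] = (-2)·(-0.7123) + (0)·(-0.137) + (0)·(0.0548) = 1.4247.

Step 4 — take square root: d = √(1.4247) ≈ 1.1936.

d(x, mu) = √(1.4247) ≈ 1.1936


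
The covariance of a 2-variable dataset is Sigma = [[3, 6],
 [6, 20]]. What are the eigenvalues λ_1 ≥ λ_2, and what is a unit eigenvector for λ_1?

Step 1 — characteristic polynomial of 2×2 Sigma:
  det(Sigma - λI) = λ² - trace · λ + det = 0.
  trace = 3 + 20 = 23, det = 3·20 - (6)² = 24.
Step 2 — discriminant:
  Δ = trace² - 4·det = 529 - 96 = 433.
Step 3 — eigenvalues:
  λ = (trace ± √Δ)/2 = (23 ± 20.8087)/2,
  λ_1 = 21.9043,  λ_2 = 1.0957.

Step 4 — unit eigenvector for λ_1: solve (Sigma - λ_1 I)v = 0. First row:
  (3 - 21.9043)·v_x + (6)·v_y = 0, i.e. (-18.9043)·v_x + (6)·v_y = 0,
  so v ∝ (b, λ_1 - a) = (6, 18.9043) = u.
  ||u|| = √((6)² + (18.9043)²) = √(393.3735) ≈ 19.8336,
  v_1 = u/||u|| ≈ (0.3025, 0.9531) (||v_1|| = 1).

λ_1 = 21.9043,  λ_2 = 1.0957;  v_1 ≈ (0.3025, 0.9531)


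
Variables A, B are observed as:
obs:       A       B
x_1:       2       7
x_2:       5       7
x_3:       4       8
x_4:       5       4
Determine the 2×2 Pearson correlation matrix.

Step 1 — column means:
  mean(A) = (2 + 5 + 4 + 5) / 4 = 16/4 = 4
  mean(B) = (7 + 7 + 8 + 4) / 4 = 26/4 = 6.5

Step 2 — sample variances and covariances s[i,j] = (1/(n-1)) · Σ_k (x_{k,i} - mean_i) · (x_{k,j} - mean_j), with n-1 = 3:
  s[A,A] = ((-2)·(-2) + (1)·(1) + (0)·(0) + (1)·(1)) / 3 = 6/3 = 2
  s[A,B] = ((-2)·(0.5) + (1)·(0.5) + (0)·(1.5) + (1)·(-2.5)) / 3 = -3/3 = -1
  s[B,B] = ((0.5)·(0.5) + (0.5)·(0.5) + (1.5)·(1.5) + (-2.5)·(-2.5)) / 3 = 9/3 = 3
  Sample standard deviations s_i = √(s[i,i]):
  s(A) = √(2) = 1.4142
  s(B) = √(3) = 1.7321

Step 3 — r_{ij} = s_{ij} / (s_i · s_j):
  r[A,A] = 1 (diagonal).
  r[A,B] = -1 / (1.4142 · 1.7321) = -1 / 2.4495 = -0.4082
  r[B,B] = 1 (diagonal).

R is symmetric with unit diagonal. Assembling:

R = [[1, -0.4082],
 [-0.4082, 1]]


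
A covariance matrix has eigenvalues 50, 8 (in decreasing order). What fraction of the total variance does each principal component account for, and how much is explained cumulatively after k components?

Step 1 — total variance = trace(Sigma) = Σ λ_i = 50 + 8 = 58.

Step 2 — fraction explained by component i = λ_i / Σ λ:
  PC1: 50/58 = 0.8621
  PC2: 8/58 = 0.1379

Step 3 — cumulative fraction after k components = (λ_1 + ... + λ_k) / Σ λ:
  k = 1: 50/58 = 0.8621
  k = 2: (50 + 8)/58 = 58/58 = 1

Summary (fraction, with percent):

explained: PC1 0.8621 (86.21%), PC2 0.1379 (13.79%);  cumulative: 0.8621, 1


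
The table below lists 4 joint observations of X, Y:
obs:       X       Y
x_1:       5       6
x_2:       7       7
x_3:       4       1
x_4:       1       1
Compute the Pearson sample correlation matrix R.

Step 1 — column means:
  mean(X) = (5 + 7 + 4 + 1) / 4 = 17/4 = 4.25
  mean(Y) = (6 + 7 + 1 + 1) / 4 = 15/4 = 3.75

Step 2 — sample variances and covariances s[i,j] = (1/(n-1)) · Σ_k (x_{k,i} - mean_i) · (x_{k,j} - mean_j), with n-1 = 3:
  s[X,X] = ((0.75)·(0.75) + (2.75)·(2.75) + (-0.25)·(-0.25) + (-3.25)·(-3.25)) / 3 = 18.75/3 = 6.25
  s[X,Y] = ((0.75)·(2.25) + (2.75)·(3.25) + (-0.25)·(-2.75) + (-3.25)·(-2.75)) / 3 = 20.25/3 = 6.75
  s[Y,Y] = ((2.25)·(2.25) + (3.25)·(3.25) + (-2.75)·(-2.75) + (-2.75)·(-2.75)) / 3 = 30.75/3 = 10.25
  Sample standard deviations s_i = √(s[i,i]):
  s(X) = √(6.25) = 2.5
  s(Y) = √(10.25) = 3.2016

Step 3 — r_{ij} = s_{ij} / (s_i · s_j):
  r[X,X] = 1 (diagonal).
  r[X,Y] = 6.75 / (2.5 · 3.2016) = 6.75 / 8.0039 = 0.8433
  r[Y,Y] = 1 (diagonal).

R is symmetric with unit diagonal. Assembling:

R = [[1, 0.8433],
 [0.8433, 1]]


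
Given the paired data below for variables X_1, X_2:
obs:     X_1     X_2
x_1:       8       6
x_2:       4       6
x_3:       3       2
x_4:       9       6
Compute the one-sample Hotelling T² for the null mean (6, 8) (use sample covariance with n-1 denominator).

Step 1 — sample mean vector:
  mean(X_1) = (8 + 4 + 3 + 9) / 4 = 24/4 = 6
  mean(X_2) = (6 + 6 + 2 + 6) / 4 = 20/4 = 5
  x̄ = (6, 5),  deviation x̄ - mu_0 = (6, 5) - (6, 8) = (0, -3).

Step 2 — sample covariance matrix, S[i,j] = (1/(n-1)) · Σ_k (x_{k,i} - mean_i) · (x_{k,j} - mean_j), divisor n-1 = 3:
  S[X_1,X_1] = ((2)·(2) + (-2)·(-2) + (-3)·(-3) + (3)·(3)) / 3 = 26/3 = 8.6667
  S[X_1,X_2] = ((2)·(1) + (-2)·(1) + (-3)·(-3) + (3)·(1)) / 3 = 12/3 = 4
  S[X_2,X_2] = ((1)·(1) + (1)·(1) + (-3)·(-3) + (1)·(1)) / 3 = 12/3 = 4
  S = [[8.6667, 4],
 [4, 4]].

Step 3 — invert S. det(S) = 8.6667·4 - (4)² = 18.6667.
  S^{-1} = (1/det) · [[d, -b], [-b, a]] = [[0.2143, -0.2143],
 [-0.2143, 0.4643]].

Step 4 — quadratic form (x̄ - mu_0)^T · S^{-1} · (x̄ - mu_0):
  S^{-1} · (x̄ - mu_0) = (0.6429, -1.3929),
  (x̄ - mu_0)^T · [...] = (0)·(0.6429) + (-3)·(-1.3929) = 4.1786.

Step 5 — scale by n: T² = 4 · 4.1786 = 16.7143.

T² ≈ 16.7143


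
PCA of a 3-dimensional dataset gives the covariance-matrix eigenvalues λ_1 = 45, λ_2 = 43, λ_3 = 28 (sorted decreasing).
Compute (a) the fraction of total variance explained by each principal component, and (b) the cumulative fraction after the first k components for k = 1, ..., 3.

Step 1 — total variance = trace(Sigma) = Σ λ_i = 45 + 43 + 28 = 116.

Step 2 — fraction explained by component i = λ_i / Σ λ:
  PC1: 45/116 = 0.3879
  PC2: 43/116 = 0.3707
  PC3: 28/116 = 0.2414

Step 3 — cumulative fraction after k components = (λ_1 + ... + λ_k) / Σ λ:
  k = 1: 45/116 = 0.3879
  k = 2: (45 + 43)/116 = 88/116 = 0.7586
  k = 3: (45 + 43 + 28)/116 = 116/116 = 1

Summary (fraction, with percent):

explained: PC1 0.3879 (38.79%), PC2 0.3707 (37.07%), PC3 0.2414 (24.14%);  cumulative: 0.3879, 0.7586, 1


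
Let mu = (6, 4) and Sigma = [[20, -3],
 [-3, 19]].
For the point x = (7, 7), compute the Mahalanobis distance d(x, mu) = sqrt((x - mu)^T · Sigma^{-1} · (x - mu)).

Step 1 — centre the observation: (x - mu) = (1, 3).

Step 2 — invert Sigma. det(Sigma) = 20·19 - (-3)² = 371.
  Sigma^{-1} = (1/det) · [[d, -b], [-b, a]] = [[0.0512, 0.0081],
 [0.0081, 0.0539]].

Step 3 — form the quadratic (x - mu)^T · Sigma^{-1} · (x - mu):
  Sigma^{-1} · (x - mu) = (0.0755, 0.1698).
  (x - mu)^T · [Sigma^{-1} · (x - mu)] = (1)·(0.0755) + (3)·(0.1698) = 0.5849.

Step 4 — take square root: d = √(0.5849) ≈ 0.7648.

d(x, mu) = √(0.5849) ≈ 0.7648


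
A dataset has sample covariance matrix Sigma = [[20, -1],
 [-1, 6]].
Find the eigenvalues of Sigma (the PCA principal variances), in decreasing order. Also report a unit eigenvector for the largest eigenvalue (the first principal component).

Step 1 — characteristic polynomial of 2×2 Sigma:
  det(Sigma - λI) = λ² - trace · λ + det = 0.
  trace = 20 + 6 = 26, det = 20·6 - (-1)² = 119.
Step 2 — discriminant:
  Δ = trace² - 4·det = 676 - 476 = 200.
Step 3 — eigenvalues:
  λ = (trace ± √Δ)/2 = (26 ± 14.1421)/2,
  λ_1 = 20.0711,  λ_2 = 5.9289.

Step 4 — unit eigenvector for λ_1: solve (Sigma - λ_1 I)v = 0. First row:
  (20 - 20.0711)·v_x + (-1)·v_y = 0, i.e. (-0.0711)·v_x + (-1)·v_y = 0,
  so v ∝ (b, λ_1 - a) = (-1, 0.0711); multiply by -1 so the first entry is positive: u = (1, -0.0711).
  ||u|| = √((1)² + (-0.0711)²) = √(1.0051) ≈ 1.0025,
  v_1 = u/||u|| ≈ (0.9975, -0.0709) (||v_1|| = 1).

λ_1 = 20.0711,  λ_2 = 5.9289;  v_1 ≈ (0.9975, -0.0709)


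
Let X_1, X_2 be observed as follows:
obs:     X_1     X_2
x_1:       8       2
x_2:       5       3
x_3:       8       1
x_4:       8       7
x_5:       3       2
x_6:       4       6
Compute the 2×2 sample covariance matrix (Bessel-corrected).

Step 1 — column means:
  mean(X_1) = (8 + 5 + 8 + 8 + 3 + 4) / 6 = 36/6 = 6
  mean(X_2) = (2 + 3 + 1 + 7 + 2 + 6) / 6 = 21/6 = 3.5

Step 2 — sample covariance S[i,j] = (1/(n-1)) · Σ_k (x_{k,i} - mean_i) · (x_{k,j} - mean_j), with n-1 = 5.
  S[X_1,X_1] = ((2)·(2) + (-1)·(-1) + (2)·(2) + (2)·(2) + (-3)·(-3) + (-2)·(-2)) / 5 = 26/5 = 5.2
  S[X_1,X_2] = ((2)·(-1.5) + (-1)·(-0.5) + (2)·(-2.5) + (2)·(3.5) + (-3)·(-1.5) + (-2)·(2.5)) / 5 = -1/5 = -0.2
  S[X_2,X_2] = ((-1.5)·(-1.5) + (-0.5)·(-0.5) + (-2.5)·(-2.5) + (3.5)·(3.5) + (-1.5)·(-1.5) + (2.5)·(2.5)) / 5 = 29.5/5 = 5.9

S is symmetric (S[j,i] = S[i,j]). Assembling:

S = [[5.2, -0.2],
 [-0.2, 5.9]]
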